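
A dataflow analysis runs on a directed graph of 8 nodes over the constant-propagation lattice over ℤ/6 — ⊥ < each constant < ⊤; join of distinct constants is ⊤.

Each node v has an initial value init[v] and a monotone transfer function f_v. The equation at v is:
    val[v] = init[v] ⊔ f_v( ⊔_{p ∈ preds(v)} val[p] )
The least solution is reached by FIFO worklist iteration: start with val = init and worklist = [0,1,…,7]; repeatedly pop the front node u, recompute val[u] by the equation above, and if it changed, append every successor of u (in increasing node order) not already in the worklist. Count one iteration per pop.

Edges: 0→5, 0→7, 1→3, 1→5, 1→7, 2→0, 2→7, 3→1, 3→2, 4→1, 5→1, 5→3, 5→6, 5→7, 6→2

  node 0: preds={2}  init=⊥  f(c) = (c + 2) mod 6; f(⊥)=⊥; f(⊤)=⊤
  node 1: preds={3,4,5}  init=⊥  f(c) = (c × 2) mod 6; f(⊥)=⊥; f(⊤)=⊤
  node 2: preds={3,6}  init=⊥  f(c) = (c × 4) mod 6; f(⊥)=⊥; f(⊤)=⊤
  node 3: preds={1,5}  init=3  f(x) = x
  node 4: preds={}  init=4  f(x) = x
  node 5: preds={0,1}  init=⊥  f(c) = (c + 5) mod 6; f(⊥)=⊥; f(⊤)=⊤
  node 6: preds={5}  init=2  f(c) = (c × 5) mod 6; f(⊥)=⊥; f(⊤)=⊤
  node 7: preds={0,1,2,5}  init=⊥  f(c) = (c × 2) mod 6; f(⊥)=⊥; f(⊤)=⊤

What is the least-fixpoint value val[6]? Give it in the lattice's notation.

Worklist (14 pops):
  #1 pop 0: in=⊥ → ⊥ (no change)
  #2 pop 1: in=⊤ → ⊤ (was ⊥); enqueue []
  #3 pop 2: in=⊤ → ⊤ (was ⊥); enqueue [0]
  #4 pop 3: in=⊤ → ⊤ (was 3); enqueue [1,2]
  #5 pop 4: in=⊥ → 4 (no change)
  #6 pop 5: in=⊤ → ⊤ (was ⊥); enqueue [3]
  #7 pop 6: in=⊤ → ⊤ (was 2); enqueue []
  #8 pop 7: in=⊤ → ⊤ (was ⊥); enqueue []
  #9 pop 0: in=⊤ → ⊤ (was ⊥); enqueue [5,7]
  #10 pop 1: in=⊤ → ⊤ (no change)
  #11 pop 2: in=⊤ → ⊤ (no change)
  #12 pop 3: in=⊤ → ⊤ (no change)
  #13 pop 5: in=⊤ → ⊤ (no change)
  #14 pop 7: in=⊤ → ⊤ (no change)

Fixpoint:
  val[0] = ⊤
  val[1] = ⊤
  val[2] = ⊤
  val[3] = ⊤
  val[4] = 4
  val[5] = ⊤
  val[6] = ⊤
  val[7] = ⊤

⊤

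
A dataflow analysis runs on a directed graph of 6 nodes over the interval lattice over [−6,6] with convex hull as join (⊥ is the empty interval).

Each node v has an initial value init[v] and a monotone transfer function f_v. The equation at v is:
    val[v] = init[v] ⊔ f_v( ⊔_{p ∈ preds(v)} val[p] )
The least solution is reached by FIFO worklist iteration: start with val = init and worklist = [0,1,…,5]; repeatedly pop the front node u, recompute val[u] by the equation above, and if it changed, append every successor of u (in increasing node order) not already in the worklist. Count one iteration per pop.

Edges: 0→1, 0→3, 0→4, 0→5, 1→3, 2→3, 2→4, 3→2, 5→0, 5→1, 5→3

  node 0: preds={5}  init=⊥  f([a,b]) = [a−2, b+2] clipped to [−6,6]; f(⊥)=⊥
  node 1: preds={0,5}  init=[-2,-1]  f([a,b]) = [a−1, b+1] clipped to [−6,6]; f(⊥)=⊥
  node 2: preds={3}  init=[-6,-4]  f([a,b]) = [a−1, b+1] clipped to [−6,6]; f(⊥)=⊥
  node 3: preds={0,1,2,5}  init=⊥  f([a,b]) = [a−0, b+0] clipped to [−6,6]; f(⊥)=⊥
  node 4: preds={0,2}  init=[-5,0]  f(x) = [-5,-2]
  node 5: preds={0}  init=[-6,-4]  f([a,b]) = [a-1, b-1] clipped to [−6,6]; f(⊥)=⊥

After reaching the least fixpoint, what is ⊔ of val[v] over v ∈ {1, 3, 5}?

Trace (57 dequeues):
  [1] u=0 | in [-6,-4] | out [-6,-2] | prev ⊥ | push {}
  [2] u=1 | in [-6,-2] | out [-6,-1] | prev [-2,-1] | push {}
  [3] u=2 | in ⊥ | out [-6,-4] | ==
  [4] u=3 | in [-6,-1] | out [-6,-1] | prev ⊥ | push {2}
  [5] u=4 | in [-6,-2] | out [-5,0] | ==
  [6] u=5 | in [-6,-2] | out [-6,-3] | prev [-6,-4] | push {0,1,3}
  [7] u=2 | in [-6,-1] | out [-6,0] | prev [-6,-4] | push {4}
  [8] u=0 | in [-6,-3] | out [-6,-1] | prev [-6,-2] | push {5}
  [9] u=1 | in [-6,-1] | out [-6,0] | prev [-6,-1] | push {}
  [10] u=3 | in [-6,0] | out [-6,0] | prev [-6,-1] | push {2}
  [11] u=4 | in [-6,0] | out [-5,0] | ==
  [12] u=5 | in [-6,-1] | out [-6,-2] | prev [-6,-3] | push {0,1,3}
  [13] u=2 | in [-6,0] | out [-6,1] | prev [-6,0] | push {4}
  [14] u=0 | in [-6,-2] | out [-6,0] | prev [-6,-1] | push {5}
  [15] u=1 | in [-6,0] | out [-6,1] | prev [-6,0] | push {}
  [16] u=3 | in [-6,1] | out [-6,1] | prev [-6,0] | push {2}
  [17] u=4 | in [-6,1] | out [-5,0] | ==
  [18] u=5 | in [-6,0] | out [-6,-1] | prev [-6,-2] | push {0,1,3}
  [19] u=2 | in [-6,1] | out [-6,2] | prev [-6,1] | push {4}
  [20] u=0 | in [-6,-1] | out [-6,1] | prev [-6,0] | push {5}
  [21] u=1 | in [-6,1] | out [-6,2] | prev [-6,1] | push {}
  [22] u=3 | in [-6,2] | out [-6,2] | prev [-6,1] | push {2}
  [23] u=4 | in [-6,2] | out [-5,0] | ==
  [24] u=5 | in [-6,1] | out [-6,0] | prev [-6,-1] | push {0,1,3}
  [25] u=2 | in [-6,2] | out [-6,3] | prev [-6,2] | push {4}
  [26] u=0 | in [-6,0] | out [-6,2] | prev [-6,1] | push {5}
  [27] u=1 | in [-6,2] | out [-6,3] | prev [-6,2] | push {}
  [28] u=3 | in [-6,3] | out [-6,3] | prev [-6,2] | push {2}
  [29] u=4 | in [-6,3] | out [-5,0] | ==
  [30] u=5 | in [-6,2] | out [-6,1] | prev [-6,0] | push {0,1,3}
  [31] u=2 | in [-6,3] | out [-6,4] | prev [-6,3] | push {4}
  [32] u=0 | in [-6,1] | out [-6,3] | prev [-6,2] | push {5}
  [33] u=1 | in [-6,3] | out [-6,4] | prev [-6,3] | push {}
  [34] u=3 | in [-6,4] | out [-6,4] | prev [-6,3] | push {2}
  [35] u=4 | in [-6,4] | out [-5,0] | ==
  [36] u=5 | in [-6,3] | out [-6,2] | prev [-6,1] | push {0,1,3}
  [37] u=2 | in [-6,4] | out [-6,5] | prev [-6,4] | push {4}
  [38] u=0 | in [-6,2] | out [-6,4] | prev [-6,3] | push {5}
  [39] u=1 | in [-6,4] | out [-6,5] | prev [-6,4] | push {}
  [40] u=3 | in [-6,5] | out [-6,5] | prev [-6,4] | push {2}
  [41] u=4 | in [-6,5] | out [-5,0] | ==
  [42] u=5 | in [-6,4] | out [-6,3] | prev [-6,2] | push {0,1,3}
  [43] u=2 | in [-6,5] | out [-6,6] | prev [-6,5] | push {4}
  [44] u=0 | in [-6,3] | out [-6,5] | prev [-6,4] | push {5}
  [45] u=1 | in [-6,5] | out [-6,6] | prev [-6,5] | push {}
  [46] u=3 | in [-6,6] | out [-6,6] | prev [-6,5] | push {2}
  [47] u=4 | in [-6,6] | out [-5,0] | ==
  [48] u=5 | in [-6,5] | out [-6,4] | prev [-6,3] | push {0,1,3}
  [49] u=2 | in [-6,6] | out [-6,6] | ==
  [50] u=0 | in [-6,4] | out [-6,6] | prev [-6,5] | push {4,5}
  [51] u=1 | in [-6,6] | out [-6,6] | ==
  [52] u=3 | in [-6,6] | out [-6,6] | ==
  [53] u=4 | in [-6,6] | out [-5,0] | ==
  [54] u=5 | in [-6,6] | out [-6,5] | prev [-6,4] | push {0,1,3}
  [55] u=0 | in [-6,5] | out [-6,6] | ==
  [56] u=1 | in [-6,6] | out [-6,6] | ==
  [57] u=3 | in [-6,6] | out [-6,6] | ==

Converged values:
  [0] [-6,6]
  [1] [-6,6]
  [2] [-6,6]
  [3] [-6,6]
  [4] [-5,0]
  [5] [-6,5]

[-6,6]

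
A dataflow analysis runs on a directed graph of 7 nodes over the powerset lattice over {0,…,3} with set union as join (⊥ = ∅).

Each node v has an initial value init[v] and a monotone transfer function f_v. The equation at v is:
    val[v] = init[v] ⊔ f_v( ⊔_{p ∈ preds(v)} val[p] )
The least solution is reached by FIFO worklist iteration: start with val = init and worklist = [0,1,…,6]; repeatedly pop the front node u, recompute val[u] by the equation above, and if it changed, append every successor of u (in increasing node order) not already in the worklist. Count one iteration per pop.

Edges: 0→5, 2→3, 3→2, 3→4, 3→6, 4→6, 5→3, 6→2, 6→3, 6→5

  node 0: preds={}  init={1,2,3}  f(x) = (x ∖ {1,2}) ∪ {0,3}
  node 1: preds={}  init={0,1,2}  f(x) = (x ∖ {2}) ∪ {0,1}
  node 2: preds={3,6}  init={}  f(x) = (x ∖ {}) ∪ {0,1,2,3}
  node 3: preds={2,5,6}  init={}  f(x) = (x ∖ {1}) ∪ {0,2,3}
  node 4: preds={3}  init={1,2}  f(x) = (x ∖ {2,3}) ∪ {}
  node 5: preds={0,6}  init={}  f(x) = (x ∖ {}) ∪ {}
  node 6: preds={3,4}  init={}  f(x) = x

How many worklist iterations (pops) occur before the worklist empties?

Worklist (10 pops):
  #1 pop 0: in={} → {0,1,2,3} (was {1,2,3}); enqueue []
  #2 pop 1: in={} → {0,1,2} (no change)
  #3 pop 2: in={} → {0,1,2,3} (was {}); enqueue []
  #4 pop 3: in={0,1,2,3} → {0,2,3} (was {}); enqueue [2]
  #5 pop 4: in={0,2,3} → {0,1,2} (was {1,2}); enqueue []
  #6 pop 5: in={0,1,2,3} → {0,1,2,3} (was {}); enqueue [3]
  #7 pop 6: in={0,1,2,3} → {0,1,2,3} (was {}); enqueue [5]
  #8 pop 2: in={0,1,2,3} → {0,1,2,3} (no change)
  #9 pop 3: in={0,1,2,3} → {0,2,3} (no change)
  #10 pop 5: in={0,1,2,3} → {0,1,2,3} (no change)

Fixpoint:
  val[0] = {0,1,2,3}
  val[1] = {0,1,2}
  val[2] = {0,1,2,3}
  val[3] = {0,2,3}
  val[4] = {0,1,2}
  val[5] = {0,1,2,3}
  val[6] = {0,1,2,3}

10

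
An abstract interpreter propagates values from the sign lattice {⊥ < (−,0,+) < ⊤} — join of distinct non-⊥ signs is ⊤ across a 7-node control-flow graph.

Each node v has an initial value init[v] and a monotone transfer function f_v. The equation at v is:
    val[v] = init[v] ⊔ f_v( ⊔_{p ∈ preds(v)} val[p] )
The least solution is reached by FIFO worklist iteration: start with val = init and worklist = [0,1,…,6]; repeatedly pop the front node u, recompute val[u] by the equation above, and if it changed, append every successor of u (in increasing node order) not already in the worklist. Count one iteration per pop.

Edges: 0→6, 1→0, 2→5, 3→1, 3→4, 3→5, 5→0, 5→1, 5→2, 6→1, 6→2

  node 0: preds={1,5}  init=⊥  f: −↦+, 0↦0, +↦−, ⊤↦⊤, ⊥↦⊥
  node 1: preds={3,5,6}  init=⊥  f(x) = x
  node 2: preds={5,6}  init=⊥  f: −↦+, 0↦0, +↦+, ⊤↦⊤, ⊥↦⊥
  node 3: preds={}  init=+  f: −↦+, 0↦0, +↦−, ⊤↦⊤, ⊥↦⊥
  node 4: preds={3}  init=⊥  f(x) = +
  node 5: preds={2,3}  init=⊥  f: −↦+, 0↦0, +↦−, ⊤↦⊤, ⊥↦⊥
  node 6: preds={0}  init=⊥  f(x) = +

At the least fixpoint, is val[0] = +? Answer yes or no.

Worklist (16 pops):
  #1 pop 0: in=⊥ → ⊥ (no change)
  #2 pop 1: in=+ → + (was ⊥); enqueue [0]
  #3 pop 2: in=⊥ → ⊥ (no change)
  #4 pop 3: in=⊥ → + (no change)
  #5 pop 4: in=+ → + (was ⊥); enqueue []
  #6 pop 5: in=+ → − (was ⊥); enqueue [1,2]
  #7 pop 6: in=⊥ → + (was ⊥); enqueue []
  #8 pop 0: in=⊤ → ⊤ (was ⊥); enqueue [6]
  #9 pop 1: in=⊤ → ⊤ (was +); enqueue [0]
  #10 pop 2: in=⊤ → ⊤ (was ⊥); enqueue [5]
  #11 pop 6: in=⊤ → + (no change)
  #12 pop 0: in=⊤ → ⊤ (no change)
  #13 pop 5: in=⊤ → ⊤ (was −); enqueue [0,1,2]
  #14 pop 0: in=⊤ → ⊤ (no change)
  #15 pop 1: in=⊤ → ⊤ (no change)
  #16 pop 2: in=⊤ → ⊤ (no change)

Fixpoint:
  val[0] = ⊤
  val[1] = ⊤
  val[2] = ⊤
  val[3] = +
  val[4] = +
  val[5] = ⊤
  val[6] = +

no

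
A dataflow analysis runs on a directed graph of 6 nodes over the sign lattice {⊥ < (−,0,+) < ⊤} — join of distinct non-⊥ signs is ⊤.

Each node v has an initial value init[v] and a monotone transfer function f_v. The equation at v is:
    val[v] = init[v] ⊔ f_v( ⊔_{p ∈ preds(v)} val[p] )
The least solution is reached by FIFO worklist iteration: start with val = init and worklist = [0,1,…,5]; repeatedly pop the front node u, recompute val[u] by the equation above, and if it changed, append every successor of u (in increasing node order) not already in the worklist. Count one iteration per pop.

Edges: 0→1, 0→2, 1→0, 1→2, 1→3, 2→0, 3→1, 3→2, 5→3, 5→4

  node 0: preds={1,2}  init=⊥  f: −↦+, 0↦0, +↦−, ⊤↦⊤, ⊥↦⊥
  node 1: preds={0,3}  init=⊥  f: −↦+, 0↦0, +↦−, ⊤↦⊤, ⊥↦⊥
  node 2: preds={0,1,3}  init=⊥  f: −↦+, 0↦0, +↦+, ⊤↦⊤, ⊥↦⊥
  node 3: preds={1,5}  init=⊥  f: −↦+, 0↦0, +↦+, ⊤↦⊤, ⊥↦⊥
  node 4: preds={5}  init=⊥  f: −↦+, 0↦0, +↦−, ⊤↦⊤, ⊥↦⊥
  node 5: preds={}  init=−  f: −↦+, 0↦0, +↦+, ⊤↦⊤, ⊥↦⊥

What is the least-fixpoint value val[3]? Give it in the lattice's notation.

⊤

Iteration log — 16 steps:
  step 1. node 0  ⊔preds=⊥  new=⊥  stable
  step 2. node 1  ⊔preds=⊥  new=⊥  stable
  step 3. node 2  ⊔preds=⊥  new=⊥  stable
  step 4. node 3  ⊔preds=−  new=+  old=⊥  +wl: 1,2
  step 5. node 4  ⊔preds=−  new=+  old=⊥  +wl: 
  step 6. node 5  ⊔preds=⊥  new=−  stable
  step 7. node 1  ⊔preds=+  new=−  old=⊥  +wl: 0,3
  step 8. node 2  ⊔preds=⊤  new=⊤  old=⊥  +wl: 
  step 9. node 0  ⊔preds=⊤  new=⊤  old=⊥  +wl: 1,2
  step 10. node 3  ⊔preds=−  new=+  stable
  step 11. node 1  ⊔preds=⊤  new=⊤  old=−  +wl: 0,3
  step 12. node 2  ⊔preds=⊤  new=⊤  stable
  step 13. node 0  ⊔preds=⊤  new=⊤  stable
  step 14. node 3  ⊔preds=⊤  new=⊤  old=+  +wl: 1,2
  step 15. node 1  ⊔preds=⊤  new=⊤  stable
  step 16. node 2  ⊔preds=⊤  new=⊤  stable

Least fixpoint reached:
  node 0: ⊤
  node 1: ⊤
  node 2: ⊤
  node 3: ⊤
  node 4: +
  node 5: −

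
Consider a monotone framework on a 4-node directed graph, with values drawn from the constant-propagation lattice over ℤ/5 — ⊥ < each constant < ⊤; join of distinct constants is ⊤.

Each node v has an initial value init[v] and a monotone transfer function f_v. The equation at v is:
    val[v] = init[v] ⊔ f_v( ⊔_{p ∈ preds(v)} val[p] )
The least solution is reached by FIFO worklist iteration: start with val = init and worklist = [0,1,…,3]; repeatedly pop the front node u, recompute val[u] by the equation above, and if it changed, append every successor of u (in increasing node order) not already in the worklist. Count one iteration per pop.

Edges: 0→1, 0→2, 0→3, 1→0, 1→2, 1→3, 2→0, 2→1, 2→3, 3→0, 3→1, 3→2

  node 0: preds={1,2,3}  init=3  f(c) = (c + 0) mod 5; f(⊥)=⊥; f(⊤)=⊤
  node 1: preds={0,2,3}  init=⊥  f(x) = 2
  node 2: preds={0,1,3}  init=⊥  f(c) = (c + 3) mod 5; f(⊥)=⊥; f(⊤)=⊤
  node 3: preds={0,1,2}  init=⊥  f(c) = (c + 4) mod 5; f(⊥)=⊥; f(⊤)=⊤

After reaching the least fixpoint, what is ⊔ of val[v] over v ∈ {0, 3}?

⊤

Trace (8 dequeues):
  [1] u=0 | in ⊥ | out 3 | ==
  [2] u=1 | in 3 | out 2 | prev ⊥ | push {0}
  [3] u=2 | in ⊤ | out ⊤ | prev ⊥ | push {1}
  [4] u=3 | in ⊤ | out ⊤ | prev ⊥ | push {2}
  [5] u=0 | in ⊤ | out ⊤ | prev 3 | push {3}
  [6] u=1 | in ⊤ | out 2 | ==
  [7] u=2 | in ⊤ | out ⊤ | ==
  [8] u=3 | in ⊤ | out ⊤ | ==

Converged values:
  [0] ⊤
  [1] 2
  [2] ⊤
  [3] ⊤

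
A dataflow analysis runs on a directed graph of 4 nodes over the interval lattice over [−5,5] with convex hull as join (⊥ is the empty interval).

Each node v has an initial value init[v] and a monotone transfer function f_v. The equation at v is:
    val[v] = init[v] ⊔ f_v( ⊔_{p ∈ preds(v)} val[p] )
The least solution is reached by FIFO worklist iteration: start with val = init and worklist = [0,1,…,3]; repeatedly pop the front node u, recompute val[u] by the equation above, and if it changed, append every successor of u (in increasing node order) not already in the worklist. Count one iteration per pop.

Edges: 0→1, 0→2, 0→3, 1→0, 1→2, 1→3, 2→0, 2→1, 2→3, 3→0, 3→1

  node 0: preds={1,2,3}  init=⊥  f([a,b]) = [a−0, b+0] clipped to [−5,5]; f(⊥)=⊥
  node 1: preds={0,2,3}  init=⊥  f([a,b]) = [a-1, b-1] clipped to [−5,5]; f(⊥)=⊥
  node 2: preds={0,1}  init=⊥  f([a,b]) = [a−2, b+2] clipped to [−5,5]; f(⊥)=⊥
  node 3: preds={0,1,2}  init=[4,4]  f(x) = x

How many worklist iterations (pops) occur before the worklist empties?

Worklist (17 pops):
  #1 pop 0: in=[4,4] → [4,4] (was ⊥); enqueue []
  #2 pop 1: in=[4,4] → [3,3] (was ⊥); enqueue [0]
  #3 pop 2: in=[3,4] → [1,5] (was ⊥); enqueue [1]
  #4 pop 3: in=[1,5] → [1,5] (was [4,4]); enqueue []
  #5 pop 0: in=[1,5] → [1,5] (was [4,4]); enqueue [2,3]
  #6 pop 1: in=[1,5] → [0,4] (was [3,3]); enqueue [0]
  #7 pop 2: in=[0,5] → [-2,5] (was [1,5]); enqueue [1]
  #8 pop 3: in=[-2,5] → [-2,5] (was [1,5]); enqueue []
  #9 pop 0: in=[-2,5] → [-2,5] (was [1,5]); enqueue [2,3]
  #10 pop 1: in=[-2,5] → [-3,4] (was [0,4]); enqueue [0]
  #11 pop 2: in=[-3,5] → [-5,5] (was [-2,5]); enqueue [1]
  #12 pop 3: in=[-5,5] → [-5,5] (was [-2,5]); enqueue []
  #13 pop 0: in=[-5,5] → [-5,5] (was [-2,5]); enqueue [2,3]
  #14 pop 1: in=[-5,5] → [-5,4] (was [-3,4]); enqueue [0]
  #15 pop 2: in=[-5,5] → [-5,5] (no change)
  #16 pop 3: in=[-5,5] → [-5,5] (no change)
  #17 pop 0: in=[-5,5] → [-5,5] (no change)

Fixpoint:
  val[0] = [-5,5]
  val[1] = [-5,4]
  val[2] = [-5,5]
  val[3] = [-5,5]

17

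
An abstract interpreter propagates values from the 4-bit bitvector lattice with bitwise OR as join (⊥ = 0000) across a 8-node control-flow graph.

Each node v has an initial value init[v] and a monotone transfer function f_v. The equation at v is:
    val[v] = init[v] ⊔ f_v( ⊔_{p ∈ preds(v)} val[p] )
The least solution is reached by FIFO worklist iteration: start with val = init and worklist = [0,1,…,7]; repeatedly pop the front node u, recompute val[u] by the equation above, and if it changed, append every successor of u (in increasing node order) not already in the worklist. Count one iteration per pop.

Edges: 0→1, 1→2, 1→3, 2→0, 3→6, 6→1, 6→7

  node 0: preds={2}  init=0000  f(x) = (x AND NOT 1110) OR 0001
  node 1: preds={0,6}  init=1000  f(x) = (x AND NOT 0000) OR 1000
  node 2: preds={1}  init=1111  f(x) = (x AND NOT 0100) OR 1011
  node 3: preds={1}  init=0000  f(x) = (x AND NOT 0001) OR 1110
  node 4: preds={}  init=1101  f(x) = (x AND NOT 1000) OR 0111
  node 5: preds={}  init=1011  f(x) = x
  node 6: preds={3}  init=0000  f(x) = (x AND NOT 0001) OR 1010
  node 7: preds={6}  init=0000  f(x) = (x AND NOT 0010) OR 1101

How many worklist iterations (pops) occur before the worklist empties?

Trace (11 dequeues):
  [1] u=0 | in 1111 | out 0001 | prev 0000 | push {}
  [2] u=1 | in 0001 | out 1001 | prev 1000 | push {}
  [3] u=2 | in 1001 | out 1111 | ==
  [4] u=3 | in 1001 | out 1110 | prev 0000 | push {}
  [5] u=4 | in 0000 | out 1111 | prev 1101 | push {}
  [6] u=5 | in 0000 | out 1011 | ==
  [7] u=6 | in 1110 | out 1110 | prev 0000 | push {1}
  [8] u=7 | in 1110 | out 1101 | prev 0000 | push {}
  [9] u=1 | in 1111 | out 1111 | prev 1001 | push {2,3}
  [10] u=2 | in 1111 | out 1111 | ==
  [11] u=3 | in 1111 | out 1110 | ==

Converged values:
  [0] 0001
  [1] 1111
  [2] 1111
  [3] 1110
  [4] 1111
  [5] 1011
  [6] 1110
  [7] 1101

11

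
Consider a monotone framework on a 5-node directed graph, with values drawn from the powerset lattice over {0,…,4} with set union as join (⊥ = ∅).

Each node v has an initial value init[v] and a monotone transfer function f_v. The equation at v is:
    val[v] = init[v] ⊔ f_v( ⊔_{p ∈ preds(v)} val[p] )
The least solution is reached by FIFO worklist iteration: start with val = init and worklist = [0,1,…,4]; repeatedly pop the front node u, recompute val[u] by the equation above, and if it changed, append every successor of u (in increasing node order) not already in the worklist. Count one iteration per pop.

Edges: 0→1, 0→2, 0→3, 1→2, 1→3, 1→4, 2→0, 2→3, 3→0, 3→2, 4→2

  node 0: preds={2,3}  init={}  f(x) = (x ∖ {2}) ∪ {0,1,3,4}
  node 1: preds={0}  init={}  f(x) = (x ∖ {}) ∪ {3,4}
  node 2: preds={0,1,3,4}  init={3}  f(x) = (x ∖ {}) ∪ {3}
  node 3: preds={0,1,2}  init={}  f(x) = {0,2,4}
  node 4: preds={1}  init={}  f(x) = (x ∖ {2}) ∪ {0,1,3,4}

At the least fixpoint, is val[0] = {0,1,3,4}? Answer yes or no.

Trace (9 dequeues):
  [1] u=0 | in {3} | out {0,1,3,4} | prev {} | push {}
  [2] u=1 | in {0,1,3,4} | out {0,1,3,4} | prev {} | push {}
  [3] u=2 | in {0,1,3,4} | out {0,1,3,4} | prev {3} | push {0}
  [4] u=3 | in {0,1,3,4} | out {0,2,4} | prev {} | push {2}
  [5] u=4 | in {0,1,3,4} | out {0,1,3,4} | prev {} | push {}
  [6] u=0 | in {0,1,2,3,4} | out {0,1,3,4} | ==
  [7] u=2 | in {0,1,2,3,4} | out {0,1,2,3,4} | prev {0,1,3,4} | push {0,3}
  [8] u=0 | in {0,1,2,3,4} | out {0,1,3,4} | ==
  [9] u=3 | in {0,1,2,3,4} | out {0,2,4} | ==

Converged values:
  [0] {0,1,3,4}
  [1] {0,1,3,4}
  [2] {0,1,2,3,4}
  [3] {0,2,4}
  [4] {0,1,3,4}

yes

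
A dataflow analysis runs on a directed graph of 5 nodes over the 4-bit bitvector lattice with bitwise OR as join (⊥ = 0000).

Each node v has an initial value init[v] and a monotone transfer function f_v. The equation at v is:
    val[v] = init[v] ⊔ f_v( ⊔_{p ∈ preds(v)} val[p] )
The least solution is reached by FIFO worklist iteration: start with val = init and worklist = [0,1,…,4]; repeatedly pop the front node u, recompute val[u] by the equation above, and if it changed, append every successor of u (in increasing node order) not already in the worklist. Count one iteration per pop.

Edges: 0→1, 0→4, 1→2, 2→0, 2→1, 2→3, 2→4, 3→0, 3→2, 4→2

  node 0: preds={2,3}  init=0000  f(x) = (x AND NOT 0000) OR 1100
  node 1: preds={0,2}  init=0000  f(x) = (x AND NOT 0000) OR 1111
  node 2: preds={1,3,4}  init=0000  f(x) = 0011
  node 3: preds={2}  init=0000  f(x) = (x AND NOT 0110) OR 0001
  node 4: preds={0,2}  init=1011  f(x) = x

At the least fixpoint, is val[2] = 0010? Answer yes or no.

no

Iteration log — 9 steps:
  step 1. node 0  ⊔preds=0000  new=1100  old=0000  +wl: 
  step 2. node 1  ⊔preds=1100  new=1111  old=0000  +wl: 
  step 3. node 2  ⊔preds=1111  new=0011  old=0000  +wl: 0,1
  step 4. node 3  ⊔preds=0011  new=0001  old=0000  +wl: 2
  step 5. node 4  ⊔preds=1111  new=1111  old=1011  +wl: 
  step 6. node 0  ⊔preds=0011  new=1111  old=1100  +wl: 4
  step 7. node 1  ⊔preds=1111  new=1111  stable
  step 8. node 2  ⊔preds=1111  new=0011  stable
  step 9. node 4  ⊔preds=1111  new=1111  stable

Least fixpoint reached:
  node 0: 1111
  node 1: 1111
  node 2: 0011
  node 3: 0001
  node 4: 1111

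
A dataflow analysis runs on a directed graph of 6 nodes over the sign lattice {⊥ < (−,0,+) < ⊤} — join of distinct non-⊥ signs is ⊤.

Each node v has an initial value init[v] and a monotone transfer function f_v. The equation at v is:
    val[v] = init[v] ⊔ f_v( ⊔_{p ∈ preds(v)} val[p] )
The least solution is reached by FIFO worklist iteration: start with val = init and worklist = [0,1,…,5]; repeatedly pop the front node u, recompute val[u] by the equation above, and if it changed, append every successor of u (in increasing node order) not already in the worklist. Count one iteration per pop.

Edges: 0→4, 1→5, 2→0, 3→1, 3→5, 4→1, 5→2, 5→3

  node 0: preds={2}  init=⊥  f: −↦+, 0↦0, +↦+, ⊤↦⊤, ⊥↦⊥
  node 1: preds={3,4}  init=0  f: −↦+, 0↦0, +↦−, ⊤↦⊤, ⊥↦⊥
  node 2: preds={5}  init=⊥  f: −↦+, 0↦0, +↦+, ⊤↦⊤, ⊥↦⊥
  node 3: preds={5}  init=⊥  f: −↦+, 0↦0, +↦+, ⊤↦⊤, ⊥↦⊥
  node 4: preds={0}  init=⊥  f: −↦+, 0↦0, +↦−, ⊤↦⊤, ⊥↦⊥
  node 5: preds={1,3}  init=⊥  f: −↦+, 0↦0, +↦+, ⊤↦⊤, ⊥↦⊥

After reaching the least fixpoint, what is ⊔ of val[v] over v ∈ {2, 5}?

Trace (13 dequeues):
  [1] u=0 | in ⊥ | out ⊥ | ==
  [2] u=1 | in ⊥ | out 0 | ==
  [3] u=2 | in ⊥ | out ⊥ | ==
  [4] u=3 | in ⊥ | out ⊥ | ==
  [5] u=4 | in ⊥ | out ⊥ | ==
  [6] u=5 | in 0 | out 0 | prev ⊥ | push {2,3}
  [7] u=2 | in 0 | out 0 | prev ⊥ | push {0}
  [8] u=3 | in 0 | out 0 | prev ⊥ | push {1,5}
  [9] u=0 | in 0 | out 0 | prev ⊥ | push {4}
  [10] u=1 | in 0 | out 0 | ==
  [11] u=5 | in 0 | out 0 | ==
  [12] u=4 | in 0 | out 0 | prev ⊥ | push {1}
  [13] u=1 | in 0 | out 0 | ==

Converged values:
  [0] 0
  [1] 0
  [2] 0
  [3] 0
  [4] 0
  [5] 0

0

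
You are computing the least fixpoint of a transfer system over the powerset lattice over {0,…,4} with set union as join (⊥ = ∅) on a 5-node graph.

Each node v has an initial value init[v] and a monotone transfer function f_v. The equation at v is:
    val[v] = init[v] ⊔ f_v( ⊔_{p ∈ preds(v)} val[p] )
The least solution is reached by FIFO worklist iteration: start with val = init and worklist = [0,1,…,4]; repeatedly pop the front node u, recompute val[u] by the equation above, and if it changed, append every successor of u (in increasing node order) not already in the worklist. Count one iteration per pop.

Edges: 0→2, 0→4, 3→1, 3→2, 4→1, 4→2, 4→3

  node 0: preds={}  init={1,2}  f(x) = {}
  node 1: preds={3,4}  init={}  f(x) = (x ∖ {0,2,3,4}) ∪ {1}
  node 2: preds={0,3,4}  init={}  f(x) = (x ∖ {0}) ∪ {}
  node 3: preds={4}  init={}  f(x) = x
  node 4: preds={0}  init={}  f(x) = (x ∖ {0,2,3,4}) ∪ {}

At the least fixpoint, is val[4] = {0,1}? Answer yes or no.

Iteration log — 10 steps:
  step 1. node 0  ⊔preds={}  new={1,2}  stable
  step 2. node 1  ⊔preds={}  new={1}  old={}  +wl: 
  step 3. node 2  ⊔preds={1,2}  new={1,2}  old={}  +wl: 
  step 4. node 3  ⊔preds={}  new={}  stable
  step 5. node 4  ⊔preds={1,2}  new={1}  old={}  +wl: 1,2,3
  step 6. node 1  ⊔preds={1}  new={1}  stable
  step 7. node 2  ⊔preds={1,2}  new={1,2}  stable
  step 8. node 3  ⊔preds={1}  new={1}  old={}  +wl: 1,2
  step 9. node 1  ⊔preds={1}  new={1}  stable
  step 10. node 2  ⊔preds={1,2}  new={1,2}  stable

Least fixpoint reached:
  node 0: {1,2}
  node 1: {1}
  node 2: {1,2}
  node 3: {1}
  node 4: {1}

no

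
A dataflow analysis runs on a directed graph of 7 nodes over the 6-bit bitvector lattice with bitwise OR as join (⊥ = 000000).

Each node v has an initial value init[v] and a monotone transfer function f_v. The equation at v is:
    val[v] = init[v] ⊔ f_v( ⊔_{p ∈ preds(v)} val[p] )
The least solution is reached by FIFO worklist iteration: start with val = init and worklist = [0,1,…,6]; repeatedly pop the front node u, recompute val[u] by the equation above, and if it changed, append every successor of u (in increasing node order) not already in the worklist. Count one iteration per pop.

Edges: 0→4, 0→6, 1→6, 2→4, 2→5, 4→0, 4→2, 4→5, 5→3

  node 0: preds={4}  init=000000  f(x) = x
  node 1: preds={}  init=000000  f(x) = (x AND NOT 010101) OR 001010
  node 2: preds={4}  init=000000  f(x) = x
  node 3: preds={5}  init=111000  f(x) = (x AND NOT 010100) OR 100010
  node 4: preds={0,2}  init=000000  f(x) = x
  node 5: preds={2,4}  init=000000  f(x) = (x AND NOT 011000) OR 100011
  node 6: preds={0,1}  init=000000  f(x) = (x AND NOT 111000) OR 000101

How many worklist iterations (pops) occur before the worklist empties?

Iteration log — 8 steps:
  step 1. node 0  ⊔preds=000000  new=000000  stable
  step 2. node 1  ⊔preds=000000  new=001010  old=000000  +wl: 
  step 3. node 2  ⊔preds=000000  new=000000  stable
  step 4. node 3  ⊔preds=000000  new=111010  old=111000  +wl: 
  step 5. node 4  ⊔preds=000000  new=000000  stable
  step 6. node 5  ⊔preds=000000  new=100011  old=000000  +wl: 3
  step 7. node 6  ⊔preds=001010  new=000111  old=000000  +wl: 
  step 8. node 3  ⊔preds=100011  new=111011  old=111010  +wl: 

Least fixpoint reached:
  node 0: 000000
  node 1: 001010
  node 2: 000000
  node 3: 111011
  node 4: 000000
  node 5: 100011
  node 6: 000111

8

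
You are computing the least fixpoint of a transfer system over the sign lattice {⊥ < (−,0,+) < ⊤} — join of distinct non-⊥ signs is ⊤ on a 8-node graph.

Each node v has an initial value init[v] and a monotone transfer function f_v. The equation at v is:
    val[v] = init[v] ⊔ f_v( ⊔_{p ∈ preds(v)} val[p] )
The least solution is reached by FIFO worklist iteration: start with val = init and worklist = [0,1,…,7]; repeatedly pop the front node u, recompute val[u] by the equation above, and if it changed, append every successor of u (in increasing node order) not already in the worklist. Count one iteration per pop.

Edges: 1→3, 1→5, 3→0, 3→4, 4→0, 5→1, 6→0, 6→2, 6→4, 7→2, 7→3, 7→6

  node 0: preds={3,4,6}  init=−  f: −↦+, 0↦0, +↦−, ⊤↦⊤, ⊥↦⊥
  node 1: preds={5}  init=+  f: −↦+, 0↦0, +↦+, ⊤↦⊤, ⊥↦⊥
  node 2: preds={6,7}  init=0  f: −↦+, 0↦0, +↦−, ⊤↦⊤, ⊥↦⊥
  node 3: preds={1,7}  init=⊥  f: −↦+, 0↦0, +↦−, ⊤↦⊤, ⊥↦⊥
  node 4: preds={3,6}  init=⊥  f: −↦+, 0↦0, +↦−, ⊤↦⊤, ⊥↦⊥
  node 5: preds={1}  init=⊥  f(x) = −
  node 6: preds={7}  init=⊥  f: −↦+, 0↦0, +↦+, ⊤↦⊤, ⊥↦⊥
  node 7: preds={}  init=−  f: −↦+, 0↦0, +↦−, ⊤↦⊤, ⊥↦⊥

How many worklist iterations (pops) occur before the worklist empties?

12

Worklist (12 pops):
  #1 pop 0: in=⊥ → − (no change)
  #2 pop 1: in=⊥ → + (no change)
  #3 pop 2: in=− → ⊤ (was 0); enqueue []
  #4 pop 3: in=⊤ → ⊤ (was ⊥); enqueue [0]
  #5 pop 4: in=⊤ → ⊤ (was ⊥); enqueue []
  #6 pop 5: in=+ → − (was ⊥); enqueue [1]
  #7 pop 6: in=− → + (was ⊥); enqueue [2,4]
  #8 pop 7: in=⊥ → − (no change)
  #9 pop 0: in=⊤ → ⊤ (was −); enqueue []
  #10 pop 1: in=− → + (no change)
  #11 pop 2: in=⊤ → ⊤ (no change)
  #12 pop 4: in=⊤ → ⊤ (no change)

Fixpoint:
  val[0] = ⊤
  val[1] = +
  val[2] = ⊤
  val[3] = ⊤
  val[4] = ⊤
  val[5] = −
  val[6] = +
  val[7] = −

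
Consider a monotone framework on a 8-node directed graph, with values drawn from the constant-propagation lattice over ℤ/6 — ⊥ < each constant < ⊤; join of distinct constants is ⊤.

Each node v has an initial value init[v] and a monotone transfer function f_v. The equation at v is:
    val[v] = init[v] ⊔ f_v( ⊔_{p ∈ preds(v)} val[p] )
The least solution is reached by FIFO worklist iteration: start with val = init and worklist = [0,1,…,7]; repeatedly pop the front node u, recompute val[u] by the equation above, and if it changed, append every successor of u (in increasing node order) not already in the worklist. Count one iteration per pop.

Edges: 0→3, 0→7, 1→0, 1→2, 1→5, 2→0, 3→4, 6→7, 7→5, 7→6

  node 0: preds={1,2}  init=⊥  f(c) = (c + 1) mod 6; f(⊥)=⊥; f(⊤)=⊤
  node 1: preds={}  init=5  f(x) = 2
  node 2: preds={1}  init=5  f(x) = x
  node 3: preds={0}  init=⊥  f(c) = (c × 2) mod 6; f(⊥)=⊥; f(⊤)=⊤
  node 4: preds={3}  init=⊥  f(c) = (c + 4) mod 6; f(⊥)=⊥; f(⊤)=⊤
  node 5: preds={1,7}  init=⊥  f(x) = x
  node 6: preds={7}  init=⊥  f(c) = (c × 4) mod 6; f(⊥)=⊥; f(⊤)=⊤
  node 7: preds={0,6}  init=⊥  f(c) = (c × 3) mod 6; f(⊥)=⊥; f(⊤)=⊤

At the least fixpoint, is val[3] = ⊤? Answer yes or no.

Iteration log — 17 steps:
  step 1. node 0  ⊔preds=5  new=0  old=⊥  +wl: 
  step 2. node 1  ⊔preds=⊥  new=⊤  old=5  +wl: 0
  step 3. node 2  ⊔preds=⊤  new=⊤  old=5  +wl: 
  step 4. node 3  ⊔preds=0  new=0  old=⊥  +wl: 
  step 5. node 4  ⊔preds=0  new=4  old=⊥  +wl: 
  step 6. node 5  ⊔preds=⊤  new=⊤  old=⊥  +wl: 
  step 7. node 6  ⊔preds=⊥  new=⊥  stable
  step 8. node 7  ⊔preds=0  new=0  old=⊥  +wl: 5,6
  step 9. node 0  ⊔preds=⊤  new=⊤  old=0  +wl: 3,7
  step 10. node 5  ⊔preds=⊤  new=⊤  stable
  step 11. node 6  ⊔preds=0  new=0  old=⊥  +wl: 
  step 12. node 3  ⊔preds=⊤  new=⊤  old=0  +wl: 4
  step 13. node 7  ⊔preds=⊤  new=⊤  old=0  +wl: 5,6
  step 14. node 4  ⊔preds=⊤  new=⊤  old=4  +wl: 
  step 15. node 5  ⊔preds=⊤  new=⊤  stable
  step 16. node 6  ⊔preds=⊤  new=⊤  old=0  +wl: 7
  step 17. node 7  ⊔preds=⊤  new=⊤  stable

Least fixpoint reached:
  node 0: ⊤
  node 1: ⊤
  node 2: ⊤
  node 3: ⊤
  node 4: ⊤
  node 5: ⊤
  node 6: ⊤
  node 7: ⊤

yes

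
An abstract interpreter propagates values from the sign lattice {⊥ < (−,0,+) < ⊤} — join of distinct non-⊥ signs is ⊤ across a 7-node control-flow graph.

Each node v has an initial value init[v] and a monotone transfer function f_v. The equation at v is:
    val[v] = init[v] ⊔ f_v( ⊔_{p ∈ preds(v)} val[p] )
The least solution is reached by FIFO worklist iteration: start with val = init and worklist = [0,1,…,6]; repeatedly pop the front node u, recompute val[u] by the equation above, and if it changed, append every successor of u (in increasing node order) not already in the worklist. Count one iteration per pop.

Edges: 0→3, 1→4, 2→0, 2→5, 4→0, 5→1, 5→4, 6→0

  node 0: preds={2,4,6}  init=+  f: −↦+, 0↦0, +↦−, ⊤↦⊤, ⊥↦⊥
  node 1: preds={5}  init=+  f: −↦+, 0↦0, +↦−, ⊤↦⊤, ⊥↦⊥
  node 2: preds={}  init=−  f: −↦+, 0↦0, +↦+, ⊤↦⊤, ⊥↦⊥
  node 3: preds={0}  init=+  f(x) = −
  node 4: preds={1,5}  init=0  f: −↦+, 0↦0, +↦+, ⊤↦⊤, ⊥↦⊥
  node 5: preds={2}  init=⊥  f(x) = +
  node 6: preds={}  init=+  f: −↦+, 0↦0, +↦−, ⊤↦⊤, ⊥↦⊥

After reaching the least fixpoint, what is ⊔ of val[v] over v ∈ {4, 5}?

Trace (10 dequeues):
  [1] u=0 | in ⊤ | out ⊤ | prev + | push {}
  [2] u=1 | in ⊥ | out + | ==
  [3] u=2 | in ⊥ | out − | ==
  [4] u=3 | in ⊤ | out ⊤ | prev + | push {}
  [5] u=4 | in + | out ⊤ | prev 0 | push {0}
  [6] u=5 | in − | out + | prev ⊥ | push {1,4}
  [7] u=6 | in ⊥ | out + | ==
  [8] u=0 | in ⊤ | out ⊤ | ==
  [9] u=1 | in + | out ⊤ | prev + | push {}
  [10] u=4 | in ⊤ | out ⊤ | ==

Converged values:
  [0] ⊤
  [1] ⊤
  [2] −
  [3] ⊤
  [4] ⊤
  [5] +
  [6] +

⊤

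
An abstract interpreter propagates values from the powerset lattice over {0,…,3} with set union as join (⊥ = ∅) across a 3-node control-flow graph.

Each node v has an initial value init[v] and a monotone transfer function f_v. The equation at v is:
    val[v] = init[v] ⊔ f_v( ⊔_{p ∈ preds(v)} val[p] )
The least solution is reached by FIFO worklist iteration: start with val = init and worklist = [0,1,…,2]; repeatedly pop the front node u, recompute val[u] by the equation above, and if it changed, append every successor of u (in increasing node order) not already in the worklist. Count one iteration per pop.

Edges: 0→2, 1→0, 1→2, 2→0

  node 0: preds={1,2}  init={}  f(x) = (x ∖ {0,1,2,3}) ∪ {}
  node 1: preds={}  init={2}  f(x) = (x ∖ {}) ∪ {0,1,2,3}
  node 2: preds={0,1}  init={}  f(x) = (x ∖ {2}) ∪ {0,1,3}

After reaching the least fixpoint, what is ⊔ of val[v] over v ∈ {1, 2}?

{0,1,2,3}

Worklist (4 pops):
  #1 pop 0: in={2} → {} (no change)
  #2 pop 1: in={} → {0,1,2,3} (was {2}); enqueue [0]
  #3 pop 2: in={0,1,2,3} → {0,1,3} (was {}); enqueue []
  #4 pop 0: in={0,1,2,3} → {} (no change)

Fixpoint:
  val[0] = {}
  val[1] = {0,1,2,3}
  val[2] = {0,1,3}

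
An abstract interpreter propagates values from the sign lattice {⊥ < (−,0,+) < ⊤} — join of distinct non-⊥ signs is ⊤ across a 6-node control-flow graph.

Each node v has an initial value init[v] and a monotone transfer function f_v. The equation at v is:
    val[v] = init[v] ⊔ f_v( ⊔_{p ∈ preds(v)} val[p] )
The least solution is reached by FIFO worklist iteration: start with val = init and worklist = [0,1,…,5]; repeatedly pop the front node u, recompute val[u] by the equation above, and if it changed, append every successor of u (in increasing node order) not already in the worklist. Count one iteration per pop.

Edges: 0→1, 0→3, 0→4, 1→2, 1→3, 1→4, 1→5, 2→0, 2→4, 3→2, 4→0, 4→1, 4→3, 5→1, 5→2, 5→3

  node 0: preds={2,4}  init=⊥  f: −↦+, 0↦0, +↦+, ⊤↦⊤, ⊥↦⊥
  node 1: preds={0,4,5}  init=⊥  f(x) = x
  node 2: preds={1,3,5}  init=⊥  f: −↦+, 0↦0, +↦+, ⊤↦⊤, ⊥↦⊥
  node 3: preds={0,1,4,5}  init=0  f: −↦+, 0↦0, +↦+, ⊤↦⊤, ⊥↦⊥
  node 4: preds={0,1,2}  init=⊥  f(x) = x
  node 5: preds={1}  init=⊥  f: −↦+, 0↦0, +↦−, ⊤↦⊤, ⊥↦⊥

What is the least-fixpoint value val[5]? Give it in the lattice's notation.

Worklist (15 pops):
  #1 pop 0: in=⊥ → ⊥ (no change)
  #2 pop 1: in=⊥ → ⊥ (no change)
  #3 pop 2: in=0 → 0 (was ⊥); enqueue [0]
  #4 pop 3: in=⊥ → 0 (no change)
  #5 pop 4: in=0 → 0 (was ⊥); enqueue [1,3]
  #6 pop 5: in=⊥ → ⊥ (no change)
  #7 pop 0: in=0 → 0 (was ⊥); enqueue [4]
  #8 pop 1: in=0 → 0 (was ⊥); enqueue [2,5]
  #9 pop 3: in=0 → 0 (no change)
  #10 pop 4: in=0 → 0 (no change)
  #11 pop 2: in=0 → 0 (no change)
  #12 pop 5: in=0 → 0 (was ⊥); enqueue [1,2,3]
  #13 pop 1: in=0 → 0 (no change)
  #14 pop 2: in=0 → 0 (no change)
  #15 pop 3: in=0 → 0 (no change)

Fixpoint:
  val[0] = 0
  val[1] = 0
  val[2] = 0
  val[3] = 0
  val[4] = 0
  val[5] = 0

0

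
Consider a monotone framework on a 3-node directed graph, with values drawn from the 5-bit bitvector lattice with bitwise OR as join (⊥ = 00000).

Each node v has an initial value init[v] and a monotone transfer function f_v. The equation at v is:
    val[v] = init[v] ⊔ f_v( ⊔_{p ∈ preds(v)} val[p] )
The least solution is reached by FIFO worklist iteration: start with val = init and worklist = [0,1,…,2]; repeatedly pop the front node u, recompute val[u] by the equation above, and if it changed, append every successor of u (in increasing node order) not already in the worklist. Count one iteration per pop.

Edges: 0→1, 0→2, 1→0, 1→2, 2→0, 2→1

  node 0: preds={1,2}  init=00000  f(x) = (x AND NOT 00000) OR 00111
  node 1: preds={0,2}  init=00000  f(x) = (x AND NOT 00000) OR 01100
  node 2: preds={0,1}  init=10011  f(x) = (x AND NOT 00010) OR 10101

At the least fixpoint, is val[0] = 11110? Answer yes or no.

no

Iteration log — 6 steps:
  step 1. node 0  ⊔preds=10011  new=10111  old=00000  +wl: 
  step 2. node 1  ⊔preds=10111  new=11111  old=00000  +wl: 0
  step 3. node 2  ⊔preds=11111  new=11111  old=10011  +wl: 1
  step 4. node 0  ⊔preds=11111  new=11111  old=10111  +wl: 2
  step 5. node 1  ⊔preds=11111  new=11111  stable
  step 6. node 2  ⊔preds=11111  new=11111  stable

Least fixpoint reached:
  node 0: 11111
  node 1: 11111
  node 2: 11111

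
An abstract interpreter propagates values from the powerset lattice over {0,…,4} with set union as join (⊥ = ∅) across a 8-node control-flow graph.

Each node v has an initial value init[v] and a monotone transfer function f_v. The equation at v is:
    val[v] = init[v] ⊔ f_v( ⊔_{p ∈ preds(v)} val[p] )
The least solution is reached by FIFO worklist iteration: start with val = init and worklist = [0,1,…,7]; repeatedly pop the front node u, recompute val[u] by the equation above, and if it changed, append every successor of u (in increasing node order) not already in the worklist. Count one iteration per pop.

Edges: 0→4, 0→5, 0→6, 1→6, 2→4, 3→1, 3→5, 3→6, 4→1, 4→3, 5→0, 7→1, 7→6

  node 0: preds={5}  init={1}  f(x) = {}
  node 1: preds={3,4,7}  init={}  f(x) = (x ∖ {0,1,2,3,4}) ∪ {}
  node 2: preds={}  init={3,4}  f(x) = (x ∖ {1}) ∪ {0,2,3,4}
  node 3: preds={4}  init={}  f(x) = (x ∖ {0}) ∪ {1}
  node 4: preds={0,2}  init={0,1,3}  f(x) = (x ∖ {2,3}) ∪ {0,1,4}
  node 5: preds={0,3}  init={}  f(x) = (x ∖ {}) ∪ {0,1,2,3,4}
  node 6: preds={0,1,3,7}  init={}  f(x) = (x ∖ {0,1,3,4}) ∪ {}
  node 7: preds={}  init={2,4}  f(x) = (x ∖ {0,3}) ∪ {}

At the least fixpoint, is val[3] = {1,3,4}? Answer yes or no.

Worklist (14 pops):
  #1 pop 0: in={} → {1} (no change)
  #2 pop 1: in={0,1,2,3,4} → {} (no change)
  #3 pop 2: in={} → {0,2,3,4} (was {3,4}); enqueue []
  #4 pop 3: in={0,1,3} → {1,3} (was {}); enqueue [1]
  #5 pop 4: in={0,1,2,3,4} → {0,1,3,4} (was {0,1,3}); enqueue [3]
  #6 pop 5: in={1,3} → {0,1,2,3,4} (was {}); enqueue [0]
  #7 pop 6: in={1,2,3,4} → {2} (was {}); enqueue []
  #8 pop 7: in={} → {2,4} (no change)
  #9 pop 1: in={0,1,2,3,4} → {} (no change)
  #10 pop 3: in={0,1,3,4} → {1,3,4} (was {1,3}); enqueue [1,5,6]
  #11 pop 0: in={0,1,2,3,4} → {1} (no change)
  #12 pop 1: in={0,1,2,3,4} → {} (no change)
  #13 pop 5: in={1,3,4} → {0,1,2,3,4} (no change)
  #14 pop 6: in={1,2,3,4} → {2} (no change)

Fixpoint:
  val[0] = {1}
  val[1] = {}
  val[2] = {0,2,3,4}
  val[3] = {1,3,4}
  val[4] = {0,1,3,4}
  val[5] = {0,1,2,3,4}
  val[6] = {2}
  val[7] = {2,4}

yes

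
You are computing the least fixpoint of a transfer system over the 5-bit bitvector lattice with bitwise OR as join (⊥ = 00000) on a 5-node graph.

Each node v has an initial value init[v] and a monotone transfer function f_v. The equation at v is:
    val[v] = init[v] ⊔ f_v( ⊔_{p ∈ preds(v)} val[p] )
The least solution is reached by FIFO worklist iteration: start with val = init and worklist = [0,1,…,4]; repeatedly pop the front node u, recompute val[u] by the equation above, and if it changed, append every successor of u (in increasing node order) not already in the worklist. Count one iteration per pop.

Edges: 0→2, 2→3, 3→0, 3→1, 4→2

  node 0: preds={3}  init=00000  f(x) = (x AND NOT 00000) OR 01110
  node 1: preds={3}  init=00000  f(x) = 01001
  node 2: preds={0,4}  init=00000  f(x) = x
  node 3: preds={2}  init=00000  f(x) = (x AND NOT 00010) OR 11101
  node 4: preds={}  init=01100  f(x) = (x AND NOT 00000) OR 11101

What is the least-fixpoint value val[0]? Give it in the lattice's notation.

Worklist (9 pops):
  #1 pop 0: in=00000 → 01110 (was 00000); enqueue []
  #2 pop 1: in=00000 → 01001 (was 00000); enqueue []
  #3 pop 2: in=01110 → 01110 (was 00000); enqueue []
  #4 pop 3: in=01110 → 11101 (was 00000); enqueue [0,1]
  #5 pop 4: in=00000 → 11101 (was 01100); enqueue [2]
  #6 pop 0: in=11101 → 11111 (was 01110); enqueue []
  #7 pop 1: in=11101 → 01001 (no change)
  #8 pop 2: in=11111 → 11111 (was 01110); enqueue [3]
  #9 pop 3: in=11111 → 11101 (no change)

Fixpoint:
  val[0] = 11111
  val[1] = 01001
  val[2] = 11111
  val[3] = 11101
  val[4] = 11101

11111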